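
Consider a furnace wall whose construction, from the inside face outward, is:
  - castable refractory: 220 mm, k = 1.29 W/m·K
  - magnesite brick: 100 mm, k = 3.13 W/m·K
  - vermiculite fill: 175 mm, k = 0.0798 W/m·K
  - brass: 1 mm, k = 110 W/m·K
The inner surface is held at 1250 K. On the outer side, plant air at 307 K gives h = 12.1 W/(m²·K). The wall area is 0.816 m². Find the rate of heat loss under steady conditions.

Series thermal resistances:
R_castable refractory = L/(kA) = 0.22/(1.29×0.816) = 0.209 K/W
R_magnesite brick = L/(kA) = 0.1/(3.13×0.816) = 0.03915 K/W
R_vermiculite fill = L/(kA) = 0.175/(0.0798×0.816) = 2.687 K/W
R_brass = L/(kA) = 0.001/(110×0.816) = 1.114×10^-5 K/W
R_outer film = 1/(h_o·A) = 1/(12.1×0.816) = 0.1013 K/W
R_total = 3.037 K/W
Q = ΔT / R_total = 943 / 3.037

Q ≈ 311 W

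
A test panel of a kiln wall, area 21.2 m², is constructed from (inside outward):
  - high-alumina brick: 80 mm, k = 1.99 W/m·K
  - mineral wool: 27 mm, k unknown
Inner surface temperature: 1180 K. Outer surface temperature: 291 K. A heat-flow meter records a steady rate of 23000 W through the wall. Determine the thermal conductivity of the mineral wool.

k ≈ 0.0346 W/(m·K)

Series thermal resistances:
R_high-alumina brick = L/(kA) = 0.08/(1.99×21.2) = 0.001896 K/W
Sum of known resistances R_other = 0.001896 K/W
Total R = ΔT/Q = 889/23000 = 0.03865 K/W
R_mineral wool = R_total − R_other = 0.03676 K/W
k = L/(R·A) = 0.027/(0.03676×21.2)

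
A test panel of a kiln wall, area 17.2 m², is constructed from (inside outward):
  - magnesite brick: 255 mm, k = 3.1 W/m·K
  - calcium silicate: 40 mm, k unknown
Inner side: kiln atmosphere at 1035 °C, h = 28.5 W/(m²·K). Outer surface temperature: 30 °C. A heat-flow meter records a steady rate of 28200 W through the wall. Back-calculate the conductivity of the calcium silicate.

Thermal resistances in series:
R_inner film = 1/(h_i·A) = 1/(28.5×17.2) = 0.00204 K/W
R_magnesite brick = L/(kA) = 0.255/(3.1×17.2) = 0.004782 K/W
Sum of known resistances R_other = 0.006822 K/W
Total R = ΔT/Q = 1005/28200 = 0.03564 K/W
R_calcium silicate = R_total − R_other = 0.02882 K/W
k = L/(R·A) = 0.04/(0.02882×17.2)

k ≈ 0.0807 W/(m·K)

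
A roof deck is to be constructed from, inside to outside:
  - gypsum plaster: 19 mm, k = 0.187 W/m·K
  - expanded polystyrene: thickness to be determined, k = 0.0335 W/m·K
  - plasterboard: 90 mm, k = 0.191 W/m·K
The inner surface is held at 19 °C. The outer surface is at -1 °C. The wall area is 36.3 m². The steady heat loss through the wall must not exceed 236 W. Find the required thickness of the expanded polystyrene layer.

Series thermal resistances:
R_gypsum plaster = L/(kA) = 0.019/(0.187×36.3) = 0.002799 K/W
R_plasterboard = L/(kA) = 0.09/(0.191×36.3) = 0.01298 K/W
Sum of the known resistances R_other = 0.01578 K/W
Required total resistance R_tot = ΔT/Q_allow = 20/236 = 0.08475 K/W
R_expanded polystyrene = R_tot − R_other = 0.06897 K/W
L = R·k·A = 0.06897×0.0335×36.3

L ≈ 83.9 mm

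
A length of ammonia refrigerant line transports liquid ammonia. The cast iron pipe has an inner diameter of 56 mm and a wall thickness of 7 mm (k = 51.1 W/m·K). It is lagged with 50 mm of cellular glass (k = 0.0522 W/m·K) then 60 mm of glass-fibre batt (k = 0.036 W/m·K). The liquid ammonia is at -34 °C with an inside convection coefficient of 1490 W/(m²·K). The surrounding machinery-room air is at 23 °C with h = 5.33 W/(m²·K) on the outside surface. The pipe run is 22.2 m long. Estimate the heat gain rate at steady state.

Q ≈ 240 W

Per-layer cylindrical resistances, series-summed:
R_inner film = 1/(h_i·2πr₁L) = 1/(1490×2π×0.028×22.2) = 1.718×10^-4 K/W
R_cast iron pipe wall = ln(35/28)/(2π×51.1×22.2) = 3.131×10^-5 K/W
R_cellular glass = ln(85/35)/(2π×0.0522×22.2) = 0.1219 K/W
R_glass-fibre batt = ln(145/85)/(2π×0.036×22.2) = 0.1064 K/W
R_outer film = 1/(h_o·2πr_oL) = 1/(5.33×2π×0.145×22.2) = 0.009276 K/W
R_total = 0.2377 K/W
Q = ΔT/R_total = 57/0.2377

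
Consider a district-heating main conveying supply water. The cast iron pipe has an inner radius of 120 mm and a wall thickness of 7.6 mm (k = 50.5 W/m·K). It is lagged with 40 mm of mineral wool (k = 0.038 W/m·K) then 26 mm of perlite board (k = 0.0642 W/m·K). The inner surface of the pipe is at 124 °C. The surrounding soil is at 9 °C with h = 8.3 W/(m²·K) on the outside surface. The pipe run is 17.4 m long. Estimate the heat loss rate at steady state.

For a radial system each layer contributes R = ln(r_out/r_in)/(2πkL); films add R = 1/(hA).
R_cast iron pipe wall = ln(127.6/120)/(2π×50.5×17.4) = 1.112×10^-5 K/W
R_mineral wool = ln(167.6/127.6)/(2π×0.038×17.4) = 0.06564 K/W
R_perlite board = ln(193.6/167.6)/(2π×0.0642×17.4) = 0.02055 K/W
R_outer film = 1/(h_o·2πr_oL) = 1/(8.3×2π×0.1936×17.4) = 0.005692 K/W
R_total = 0.09189 K/W
Q = ΔT/R_total = 115/0.09189

Q ≈ 1250 W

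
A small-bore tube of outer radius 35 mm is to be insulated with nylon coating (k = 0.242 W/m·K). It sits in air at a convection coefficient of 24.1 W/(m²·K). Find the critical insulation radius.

For a cylinder r_cr = k/h = 0.242/24.1
r_cr = 10 mm; since the bare radius (35 mm) is above r_cr, any added insulation will reduce heat loss.

r_cr ≈ 10 mm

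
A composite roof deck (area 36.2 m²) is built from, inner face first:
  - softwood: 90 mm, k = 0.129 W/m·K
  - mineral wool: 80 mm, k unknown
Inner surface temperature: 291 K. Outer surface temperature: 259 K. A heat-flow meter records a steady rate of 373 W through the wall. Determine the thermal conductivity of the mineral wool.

Thermal resistances in series:
R_softwood = L/(kA) = 0.09/(0.129×36.2) = 0.01927 K/W
Sum of known resistances R_other = 0.01927 K/W
Total R = ΔT/Q = 32/373 = 0.08579 K/W
R_mineral wool = R_total − R_other = 0.06652 K/W
k = L/(R·A) = 0.08/(0.06652×36.2)

k ≈ 0.0332 W/(m·K)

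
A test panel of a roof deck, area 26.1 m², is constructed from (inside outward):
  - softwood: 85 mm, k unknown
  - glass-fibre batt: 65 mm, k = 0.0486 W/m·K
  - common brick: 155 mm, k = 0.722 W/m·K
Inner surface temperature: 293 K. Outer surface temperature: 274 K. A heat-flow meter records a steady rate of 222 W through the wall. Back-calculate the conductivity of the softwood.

Thermal resistances in series:
R_glass-fibre batt = L/(kA) = 0.065/(0.0486×26.1) = 0.05124 K/W
R_common brick = L/(kA) = 0.155/(0.722×26.1) = 0.008225 K/W
Sum of known resistances R_other = 0.05947 K/W
Total R = ΔT/Q = 19/222 = 0.08559 K/W
R_softwood = R_total − R_other = 0.02612 K/W
k = L/(R·A) = 0.085/(0.02612×26.1)

k ≈ 0.125 W/(m·K)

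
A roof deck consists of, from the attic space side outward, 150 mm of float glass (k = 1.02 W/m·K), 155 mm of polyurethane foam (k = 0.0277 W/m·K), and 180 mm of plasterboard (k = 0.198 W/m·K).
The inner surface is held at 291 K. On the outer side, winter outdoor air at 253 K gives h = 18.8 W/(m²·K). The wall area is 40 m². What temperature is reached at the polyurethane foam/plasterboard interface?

Treating each layer as a thermal resistance in series:
R_float glass = L/(kA) = 0.15/(1.02×40) = 0.003676 K/W
R_polyurethane foam = L/(kA) = 0.155/(0.0277×40) = 0.1399 K/W
R_plasterboard = L/(kA) = 0.18/(0.198×40) = 0.02273 K/W
R_outer film = 1/(h_o·A) = 1/(18.8×40) = 0.00133 K/W
R_total = 0.1676 K/W;  Q = ΔT/R_total = 38/0.1676 = 226.7 W
T_interface = T_inner − Q·ΣR(inner→interface) = 291 − 227×0.1436

T ≈ 258 K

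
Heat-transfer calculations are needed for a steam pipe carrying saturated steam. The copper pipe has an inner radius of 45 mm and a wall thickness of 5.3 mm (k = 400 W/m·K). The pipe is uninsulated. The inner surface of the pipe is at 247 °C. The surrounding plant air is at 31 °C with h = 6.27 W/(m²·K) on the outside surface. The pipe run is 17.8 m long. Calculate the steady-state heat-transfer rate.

Q ≈ 7620 W

Radial resistances (cylindrical: R_cond = ln(r_o/r_i)/(2πkL), R_conv = 1/(h·2πrL)):
R_copper pipe wall = ln(50.3/45)/(2π×400×17.8) = 2.489×10^-6 K/W
R_outer film = 1/(h_o·2πr_oL) = 1/(6.27×2π×0.0503×17.8) = 0.02835 K/W
R_total = 0.02835 K/W
Q = ΔT/R_total = 216/0.02835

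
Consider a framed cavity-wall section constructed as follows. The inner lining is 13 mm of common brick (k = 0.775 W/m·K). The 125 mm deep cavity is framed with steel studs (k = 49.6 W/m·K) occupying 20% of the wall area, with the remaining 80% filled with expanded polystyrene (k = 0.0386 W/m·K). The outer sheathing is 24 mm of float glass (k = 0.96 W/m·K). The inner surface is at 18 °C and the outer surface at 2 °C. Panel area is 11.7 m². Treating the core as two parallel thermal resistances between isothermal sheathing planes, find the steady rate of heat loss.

Q ≈ 3450 W

Sheathing layers in series; stud and cavity paths in parallel between them.
R_inner = 0.013/(0.775×11.7) = 0.001434 K/W
R_stud  = 0.125/(49.6×0.2×11.7) = 0.001077 K/W
R_cav   = 0.125/(0.0386×0.8×11.7) = 0.346 K/W
1/R_core = 1/R_stud + 1/R_cav → R_core = 0.001074 K/W
R_outer = 0.024/(0.96×11.7) = 0.002137 K/W
R_total = 0.004644 K/W
Q = ΔT/R_total = 16/0.004644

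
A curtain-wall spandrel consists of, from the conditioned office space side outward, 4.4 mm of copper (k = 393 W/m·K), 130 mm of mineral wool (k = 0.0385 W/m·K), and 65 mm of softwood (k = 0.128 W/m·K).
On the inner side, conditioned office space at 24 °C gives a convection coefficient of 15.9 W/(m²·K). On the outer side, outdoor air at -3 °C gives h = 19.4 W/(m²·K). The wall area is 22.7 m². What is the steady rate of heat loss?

Treating each layer as a thermal resistance in series:
R_inner film = 1/(h_i·A) = 1/(15.9×22.7) = 0.002771 K/W
R_copper = L/(kA) = 0.0044/(393×22.7) = 4.932×10^-7 K/W
R_mineral wool = L/(kA) = 0.13/(0.0385×22.7) = 0.1487 K/W
R_softwood = L/(kA) = 0.065/(0.128×22.7) = 0.02237 K/W
R_outer film = 1/(h_o·A) = 1/(19.4×22.7) = 0.002271 K/W
R_total = 0.1762 K/W
Q = ΔT / R_total = 27 / 0.1762

Q ≈ 153 W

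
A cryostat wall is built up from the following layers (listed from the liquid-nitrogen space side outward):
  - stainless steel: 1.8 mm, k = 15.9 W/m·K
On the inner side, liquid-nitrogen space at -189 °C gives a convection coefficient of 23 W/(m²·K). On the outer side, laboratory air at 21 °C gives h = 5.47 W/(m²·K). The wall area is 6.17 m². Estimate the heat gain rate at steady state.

Series thermal resistances:
R_inner film = 1/(h_i·A) = 1/(23×6.17) = 0.007047 K/W
R_stainless steel = L/(kA) = 0.0018/(15.9×6.17) = 1.835×10^-5 K/W
R_outer film = 1/(h_o·A) = 1/(5.47×6.17) = 0.02963 K/W
R_total = 0.03669 K/W
Q = ΔT / R_total = 210 / 0.03669

Q ≈ 5720 W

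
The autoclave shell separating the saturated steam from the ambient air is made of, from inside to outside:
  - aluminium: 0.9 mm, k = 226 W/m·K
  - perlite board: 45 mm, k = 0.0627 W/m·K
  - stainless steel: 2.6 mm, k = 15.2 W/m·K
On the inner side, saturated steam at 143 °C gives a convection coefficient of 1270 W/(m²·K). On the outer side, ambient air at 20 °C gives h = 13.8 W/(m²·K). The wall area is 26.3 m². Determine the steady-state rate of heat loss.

Thermal resistances in series:
R_inner film = 1/(h_i·A) = 1/(1270×26.3) = 2.994×10^-5 K/W
R_aluminium = L/(kA) = 0.0009/(226×26.3) = 1.514×10^-7 K/W
R_perlite board = L/(kA) = 0.045/(0.0627×26.3) = 0.02729 K/W
R_stainless steel = L/(kA) = 0.0026/(15.2×26.3) = 6.504×10^-6 K/W
R_outer film = 1/(h_o·A) = 1/(13.8×26.3) = 0.002755 K/W
R_total = 0.03008 K/W
Q = ΔT / R_total = 123 / 0.03008

Q ≈ 4090 W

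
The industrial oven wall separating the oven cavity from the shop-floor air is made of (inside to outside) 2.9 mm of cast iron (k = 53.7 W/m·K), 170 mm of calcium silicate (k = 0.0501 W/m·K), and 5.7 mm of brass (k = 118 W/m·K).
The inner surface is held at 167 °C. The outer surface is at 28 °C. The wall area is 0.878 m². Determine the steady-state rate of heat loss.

Series thermal resistances:
R_cast iron = L/(kA) = 0.0029/(53.7×0.878) = 6.151×10^-5 K/W
R_calcium silicate = L/(kA) = 0.17/(0.0501×0.878) = 3.865 K/W
R_brass = L/(kA) = 0.0057/(118×0.878) = 5.502×10^-5 K/W
R_total = 3.865 K/W
Q = ΔT / R_total = 139 / 3.865

Q ≈ 36 W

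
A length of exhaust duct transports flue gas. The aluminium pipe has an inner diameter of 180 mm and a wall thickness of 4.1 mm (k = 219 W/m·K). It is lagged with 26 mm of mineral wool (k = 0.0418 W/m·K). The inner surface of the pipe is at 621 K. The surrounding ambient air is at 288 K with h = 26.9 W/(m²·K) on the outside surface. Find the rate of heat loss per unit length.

q′ ≈ 340 W/m

For a radial system each layer contributes R = ln(r_out/r_in)/(2πkL); films add R = 1/(hA).
R_aluminium pipe wall = ln(94.1/90)/(2π×219×1) = 3.237×10^-5 K/W
R_mineral wool = ln(120.1/94.1)/(2π×0.0418×1) = 0.9289 K/W
R_outer film = 1/(h_o·2πr_oL) = 1/(26.9×2π×0.1201×1) = 0.04926 K/W
R_total = 0.9782 K/W
Q = ΔT/R_total = 333/0.9782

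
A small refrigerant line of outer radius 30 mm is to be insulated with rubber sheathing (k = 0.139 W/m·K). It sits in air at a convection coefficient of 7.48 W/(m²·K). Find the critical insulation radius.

For a cylinder r_cr = k/h = 0.139/7.48
r_cr = 18.6 mm; since the bare radius (30 mm) is above r_cr, any added insulation will reduce heat loss.

r_cr ≈ 18.6 mm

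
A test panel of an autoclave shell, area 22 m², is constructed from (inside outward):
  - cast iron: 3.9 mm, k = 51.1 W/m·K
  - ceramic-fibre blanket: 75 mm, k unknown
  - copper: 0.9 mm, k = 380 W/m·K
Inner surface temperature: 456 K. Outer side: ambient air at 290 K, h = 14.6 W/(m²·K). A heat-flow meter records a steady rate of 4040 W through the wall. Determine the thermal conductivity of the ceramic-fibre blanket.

Using the resistance-network approach (series):
R_cast iron = L/(kA) = 0.0039/(51.1×22) = 3.469×10^-6 K/W
R_copper = L/(kA) = 0.0009/(380×22) = 1.077×10^-7 K/W
R_outer film = 1/(h_o·A) = 1/(14.6×22) = 0.003113 K/W
Sum of known resistances R_other = 0.003117 K/W
Total R = ΔT/Q = 166/4040 = 0.04109 K/W
R_ceramic-fibre blanket = R_total − R_other = 0.03797 K/W
k = L/(R·A) = 0.075/(0.03797×22)

k ≈ 0.0898 W/(m·K)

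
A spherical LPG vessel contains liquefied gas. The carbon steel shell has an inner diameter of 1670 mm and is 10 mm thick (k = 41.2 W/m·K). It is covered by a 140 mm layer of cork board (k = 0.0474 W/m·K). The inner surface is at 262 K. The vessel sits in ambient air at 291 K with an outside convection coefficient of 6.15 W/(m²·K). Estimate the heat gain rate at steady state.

Each spherical layer contributes R = (1/r_i − 1/r_o)/(4πk):
R_carbon steel shell = (1/0.835 − 1/0.845)/(4π×41.2) = 2.737×10^-5 K/W
R_cork board = (1/0.845 − 1/0.985)/(4π×0.0474) = 0.2824 K/W
R_outer film = 1/(h·4πr_o²) = 1/(6.15×4π×0.985²) = 0.01334 K/W
R_total = 0.2958 K/W
Q = ΔT/R_total = 29/0.2958

Q ≈ 98.1 W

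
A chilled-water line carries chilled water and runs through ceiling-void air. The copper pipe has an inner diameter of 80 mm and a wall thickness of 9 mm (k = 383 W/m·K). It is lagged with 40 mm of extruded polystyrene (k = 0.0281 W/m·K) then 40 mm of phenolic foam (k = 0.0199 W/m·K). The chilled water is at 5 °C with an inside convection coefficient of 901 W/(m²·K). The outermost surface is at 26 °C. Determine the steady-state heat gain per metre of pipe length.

q′ ≈ 3.31 W/m

For a radial system each layer contributes R = ln(r_out/r_in)/(2πkL); films add R = 1/(hA).
R_inner film = 1/(h_i·2πr₁L) = 1/(901×2π×0.04×1) = 0.004416 K/W
R_copper pipe wall = ln(49/40)/(2π×383×1) = 8.433×10^-5 K/W
R_extruded polystyrene = ln(89/49)/(2π×0.0281×1) = 3.38 K/W
R_phenolic foam = ln(129/89)/(2π×0.0199×1) = 2.969 K/W
R_total = 6.353 K/W
Q = ΔT/R_total = 21/6.353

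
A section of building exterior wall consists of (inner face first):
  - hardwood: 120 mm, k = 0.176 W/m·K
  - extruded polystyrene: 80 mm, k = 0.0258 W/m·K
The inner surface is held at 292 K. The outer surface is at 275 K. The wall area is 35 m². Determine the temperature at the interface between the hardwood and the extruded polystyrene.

Series thermal resistances:
R_hardwood = L/(kA) = 0.12/(0.176×35) = 0.01948 K/W
R_extruded polystyrene = L/(kA) = 0.08/(0.0258×35) = 0.08859 K/W
R_total = 0.1081 K/W;  Q = ΔT/R_total = 17/0.1081 = 157.3 W
T_interface = T_inner − Q·ΣR(inner→interface) = 292 − 157×0.01948

T ≈ 289 K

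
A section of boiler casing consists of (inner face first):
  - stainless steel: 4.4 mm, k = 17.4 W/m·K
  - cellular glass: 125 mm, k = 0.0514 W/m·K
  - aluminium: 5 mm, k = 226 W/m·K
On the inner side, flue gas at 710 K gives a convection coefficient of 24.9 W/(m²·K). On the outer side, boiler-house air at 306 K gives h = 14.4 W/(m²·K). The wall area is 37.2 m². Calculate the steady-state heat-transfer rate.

Using the resistance-network approach (series):
R_inner film = 1/(h_i·A) = 1/(24.9×37.2) = 0.00108 K/W
R_stainless steel = L/(kA) = 0.0044/(17.4×37.2) = 6.798×10^-6 K/W
R_cellular glass = L/(kA) = 0.125/(0.0514×37.2) = 0.06537 K/W
R_aluminium = L/(kA) = 0.005/(226×37.2) = 5.947×10^-7 K/W
R_outer film = 1/(h_o·A) = 1/(14.4×37.2) = 0.001867 K/W
R_total = 0.06833 K/W
Q = ΔT / R_total = 404 / 0.06833

Q ≈ 5910 W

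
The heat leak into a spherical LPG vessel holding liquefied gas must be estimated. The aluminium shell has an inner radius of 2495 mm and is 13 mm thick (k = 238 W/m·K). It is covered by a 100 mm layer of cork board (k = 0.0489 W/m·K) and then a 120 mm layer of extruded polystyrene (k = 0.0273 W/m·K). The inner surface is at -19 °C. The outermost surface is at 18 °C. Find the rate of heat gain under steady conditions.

Q ≈ 500 W

Spherical conduction: R = (1/r_in − 1/r_out)/(4πk) per layer; series-sum.
R_aluminium shell = (1/2.495 − 1/2.508)/(4π×238) = 6.946×10^-7 K/W
R_cork board = (1/2.508 − 1/2.608)/(4π×0.0489) = 0.02488 K/W
R_extruded polystyrene = (1/2.608 − 1/2.728)/(4π×0.0273) = 0.04917 K/W
R_total = 0.07405 K/W
Q = ΔT/R_total = 37/0.07405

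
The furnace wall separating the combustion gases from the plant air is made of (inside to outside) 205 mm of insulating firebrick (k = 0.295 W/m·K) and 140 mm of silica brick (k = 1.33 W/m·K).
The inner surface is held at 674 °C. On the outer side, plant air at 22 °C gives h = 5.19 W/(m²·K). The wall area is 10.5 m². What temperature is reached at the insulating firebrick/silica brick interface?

T ≈ 218 °C

Thermal resistances in series:
R_insulating firebrick = L/(kA) = 0.205/(0.295×10.5) = 0.06618 K/W
R_silica brick = L/(kA) = 0.14/(1.33×10.5) = 0.01003 K/W
R_outer film = 1/(h_o·A) = 1/(5.19×10.5) = 0.01835 K/W
R_total = 0.09456 K/W;  Q = ΔT/R_total = 652/0.09456 = 6895 W
T_interface = T_inner − Q·ΣR(inner→interface) = 674 − 6900×0.06618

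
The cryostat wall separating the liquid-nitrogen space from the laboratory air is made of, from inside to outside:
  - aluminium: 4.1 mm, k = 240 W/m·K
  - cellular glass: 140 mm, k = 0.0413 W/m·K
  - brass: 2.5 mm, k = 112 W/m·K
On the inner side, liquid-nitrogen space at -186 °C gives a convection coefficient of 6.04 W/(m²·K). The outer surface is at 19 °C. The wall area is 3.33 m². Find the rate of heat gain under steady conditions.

Thermal resistances in series:
R_inner film = 1/(h_i·A) = 1/(6.04×3.33) = 0.04972 K/W
R_aluminium = L/(kA) = 0.0041/(240×3.33) = 5.13×10^-6 K/W
R_cellular glass = L/(kA) = 0.14/(0.0413×3.33) = 1.018 K/W
R_brass = L/(kA) = 0.0025/(112×3.33) = 6.703×10^-6 K/W
R_total = 1.068 K/W
Q = ΔT / R_total = 205 / 1.068

Q ≈ 192 W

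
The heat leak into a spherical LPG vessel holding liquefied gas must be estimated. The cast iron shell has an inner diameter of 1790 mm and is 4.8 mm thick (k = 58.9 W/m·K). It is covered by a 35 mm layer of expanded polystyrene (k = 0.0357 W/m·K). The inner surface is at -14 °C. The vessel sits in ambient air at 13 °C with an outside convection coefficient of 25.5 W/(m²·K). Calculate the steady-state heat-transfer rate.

Spherical conduction: R = (1/r_in − 1/r_out)/(4πk) per layer; series-sum.
R_cast iron shell = (1/0.895 − 1/0.8998)/(4π×58.9) = 8.053×10^-6 K/W
R_expanded polystyrene = (1/0.8998 − 1/0.9348)/(4π×0.0357) = 0.09275 K/W
R_outer film = 1/(h·4πr_o²) = 1/(25.5×4π×0.9348²) = 0.003571 K/W
R_total = 0.09633 K/W
Q = ΔT/R_total = 27/0.09633

Q ≈ 280 W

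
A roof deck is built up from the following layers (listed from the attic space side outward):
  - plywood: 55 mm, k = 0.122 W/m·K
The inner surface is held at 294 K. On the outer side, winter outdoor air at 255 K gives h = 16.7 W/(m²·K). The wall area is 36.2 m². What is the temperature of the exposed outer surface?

T ≈ 260 K

Using the resistance-network approach (series):
R_plywood = L/(kA) = 0.055/(0.122×36.2) = 0.01245 K/W
R_outer film = 1/(h_o·A) = 1/(16.7×36.2) = 0.001654 K/W
R_total = 0.01411 K/W;  Q = ΔT/R_total = 39/0.01411 = 2764 W
T_interface = T_inner − Q·ΣR(inner→interface) = 294 − 2760×0.01245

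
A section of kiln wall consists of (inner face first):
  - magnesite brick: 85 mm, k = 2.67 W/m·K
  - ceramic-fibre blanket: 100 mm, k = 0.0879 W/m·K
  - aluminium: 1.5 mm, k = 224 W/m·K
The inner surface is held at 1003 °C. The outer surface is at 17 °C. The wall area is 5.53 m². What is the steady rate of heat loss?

Using the resistance-network approach (series):
R_magnesite brick = L/(kA) = 0.085/(2.67×5.53) = 0.005757 K/W
R_ceramic-fibre blanket = L/(kA) = 0.1/(0.0879×5.53) = 0.2057 K/W
R_aluminium = L/(kA) = 0.0015/(224×5.53) = 1.211×10^-6 K/W
R_total = 0.2115 K/W
Q = ΔT / R_total = 986 / 0.2115

Q ≈ 4660 W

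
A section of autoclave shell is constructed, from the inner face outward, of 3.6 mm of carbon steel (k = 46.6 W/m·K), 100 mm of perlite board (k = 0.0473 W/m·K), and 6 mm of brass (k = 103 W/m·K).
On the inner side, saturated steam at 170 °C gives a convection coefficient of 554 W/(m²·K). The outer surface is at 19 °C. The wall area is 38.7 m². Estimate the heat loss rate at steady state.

Q ≈ 2760 W

Thermal resistances in series:
R_inner film = 1/(h_i·A) = 1/(554×38.7) = 4.664×10^-5 K/W
R_carbon steel = L/(kA) = 0.0036/(46.6×38.7) = 1.996×10^-6 K/W
R_perlite board = L/(kA) = 0.1/(0.0473×38.7) = 0.05463 K/W
R_brass = L/(kA) = 0.006/(103×38.7) = 1.505×10^-6 K/W
R_total = 0.05468 K/W
Q = ΔT / R_total = 151 / 0.05468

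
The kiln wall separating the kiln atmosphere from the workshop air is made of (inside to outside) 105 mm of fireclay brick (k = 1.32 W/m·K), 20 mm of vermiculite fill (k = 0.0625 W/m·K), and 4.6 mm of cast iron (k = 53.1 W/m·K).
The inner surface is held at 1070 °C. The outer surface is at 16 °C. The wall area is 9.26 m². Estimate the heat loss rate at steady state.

Q ≈ 24400 W

Model the wall as resistances in series:
R_fireclay brick = L/(kA) = 0.105/(1.32×9.26) = 0.00859 K/W
R_vermiculite fill = L/(kA) = 0.02/(0.0625×9.26) = 0.03456 K/W
R_cast iron = L/(kA) = 0.0046/(53.1×9.26) = 9.355×10^-6 K/W
R_total = 0.04316 K/W
Q = ΔT / R_total = 1054 / 0.04316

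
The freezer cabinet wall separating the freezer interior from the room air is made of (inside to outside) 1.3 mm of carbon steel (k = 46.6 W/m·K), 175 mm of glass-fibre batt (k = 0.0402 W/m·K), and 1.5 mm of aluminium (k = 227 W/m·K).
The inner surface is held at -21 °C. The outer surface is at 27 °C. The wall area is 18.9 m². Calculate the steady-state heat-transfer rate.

Thermal resistances in series:
R_carbon steel = L/(kA) = 0.0013/(46.6×18.9) = 1.476×10^-6 K/W
R_glass-fibre batt = L/(kA) = 0.175/(0.0402×18.9) = 0.2303 K/W
R_aluminium = L/(kA) = 0.0015/(227×18.9) = 3.496×10^-7 K/W
R_total = 0.2303 K/W
Q = ΔT / R_total = 48 / 0.2303

Q ≈ 208 W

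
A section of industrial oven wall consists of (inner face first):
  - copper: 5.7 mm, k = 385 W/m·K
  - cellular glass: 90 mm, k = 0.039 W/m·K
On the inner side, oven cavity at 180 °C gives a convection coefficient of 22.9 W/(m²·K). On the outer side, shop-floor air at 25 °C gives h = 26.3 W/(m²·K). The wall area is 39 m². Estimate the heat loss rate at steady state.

Thermal resistances in series:
R_inner film = 1/(h_i·A) = 1/(22.9×39) = 0.00112 K/W
R_copper = L/(kA) = 0.0057/(385×39) = 3.796×10^-7 K/W
R_cellular glass = L/(kA) = 0.09/(0.039×39) = 0.05917 K/W
R_outer film = 1/(h_o·A) = 1/(26.3×39) = 9.749×10^-4 K/W
R_total = 0.06127 K/W
Q = ΔT / R_total = 155 / 0.06127

Q ≈ 2530 W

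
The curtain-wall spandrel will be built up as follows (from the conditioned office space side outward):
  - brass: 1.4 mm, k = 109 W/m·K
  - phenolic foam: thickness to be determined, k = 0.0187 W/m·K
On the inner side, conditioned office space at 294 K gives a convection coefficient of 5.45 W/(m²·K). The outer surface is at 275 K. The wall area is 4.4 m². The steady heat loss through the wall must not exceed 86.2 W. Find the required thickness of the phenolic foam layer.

Series thermal resistances:
R_inner film = 1/(h_i·A) = 1/(5.45×4.4) = 0.0417 K/W
R_brass = L/(kA) = 0.0014/(109×4.4) = 2.919×10^-6 K/W
Sum of the known resistances R_other = 0.0417 K/W
Required total resistance R_tot = ΔT/Q_allow = 19/86.2 = 0.2204 K/W
R_phenolic foam = R_tot − R_other = 0.1787 K/W
L = R·k·A = 0.1787×0.0187×4.4

L ≈ 14.7 mm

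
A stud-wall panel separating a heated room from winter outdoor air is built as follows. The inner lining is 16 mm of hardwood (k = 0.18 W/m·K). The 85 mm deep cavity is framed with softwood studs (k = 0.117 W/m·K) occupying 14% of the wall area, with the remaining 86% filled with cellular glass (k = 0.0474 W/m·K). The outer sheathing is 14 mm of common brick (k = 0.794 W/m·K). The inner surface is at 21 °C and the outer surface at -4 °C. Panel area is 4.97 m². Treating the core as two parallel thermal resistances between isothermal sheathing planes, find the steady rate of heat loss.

Q ≈ 77.9 W

Sheathing layers in series; stud and cavity paths in parallel between them.
R_inner = 0.016/(0.18×4.97) = 0.01789 K/W
R_stud  = 0.085/(0.117×0.14×4.97) = 1.044 K/W
R_cav   = 0.085/(0.0474×0.86×4.97) = 0.4196 K/W
1/R_core = 1/R_stud + 1/R_cav → R_core = 0.2993 K/W
R_outer = 0.014/(0.794×4.97) = 0.003548 K/W
R_total = 0.3207 K/W
Q = ΔT/R_total = 25/0.3207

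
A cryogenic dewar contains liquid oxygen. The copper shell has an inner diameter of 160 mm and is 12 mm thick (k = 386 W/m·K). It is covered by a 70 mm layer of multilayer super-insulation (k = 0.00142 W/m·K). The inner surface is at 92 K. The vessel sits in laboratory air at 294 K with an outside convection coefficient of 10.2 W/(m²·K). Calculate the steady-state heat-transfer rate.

Q ≈ 0.767 W

Spherical conduction: R = (1/r_in − 1/r_out)/(4πk) per layer; series-sum.
R_copper shell = (1/0.08 − 1/0.092)/(4π×386) = 3.361×10^-4 K/W
R_multilayer super-insulation = (1/0.092 − 1/0.162)/(4π×0.00142) = 263.2 K/W
R_outer film = 1/(h·4πr_o²) = 1/(10.2×4π×0.162²) = 0.2973 K/W
R_total = 263.5 K/W
Q = ΔT/R_total = 202/263.5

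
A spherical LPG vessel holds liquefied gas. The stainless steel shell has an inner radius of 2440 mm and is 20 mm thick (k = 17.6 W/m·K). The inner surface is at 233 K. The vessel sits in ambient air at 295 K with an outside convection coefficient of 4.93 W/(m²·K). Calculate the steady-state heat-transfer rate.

Each spherical layer contributes R = (1/r_i − 1/r_o)/(4πk):
R_stainless steel shell = (1/2.44 − 1/2.46)/(4π×17.6) = 1.507×10^-5 K/W
R_outer film = 1/(h·4πr_o²) = 1/(4.93×4π×2.46²) = 0.002667 K/W
R_total = 0.002682 K/W
Q = ΔT/R_total = 62/0.002682

Q ≈ 23100 W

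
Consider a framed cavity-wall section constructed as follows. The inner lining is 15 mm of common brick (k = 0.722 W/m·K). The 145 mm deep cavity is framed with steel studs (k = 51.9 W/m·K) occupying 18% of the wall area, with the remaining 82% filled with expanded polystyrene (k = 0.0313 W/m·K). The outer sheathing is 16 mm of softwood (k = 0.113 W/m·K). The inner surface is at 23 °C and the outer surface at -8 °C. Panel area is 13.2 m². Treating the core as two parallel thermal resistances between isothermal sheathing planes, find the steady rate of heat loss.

Q ≈ 2300 W

Sheathing layers in series; stud and cavity paths in parallel between them.
R_inner = 0.015/(0.722×13.2) = 0.001574 K/W
R_stud  = 0.145/(51.9×0.18×13.2) = 0.001176 K/W
R_cav   = 0.145/(0.0313×0.82×13.2) = 0.428 K/W
1/R_core = 1/R_stud + 1/R_cav → R_core = 0.001173 K/W
R_outer = 0.016/(0.113×13.2) = 0.01073 K/W
R_total = 0.01347 K/W
Q = ΔT/R_total = 31/0.01347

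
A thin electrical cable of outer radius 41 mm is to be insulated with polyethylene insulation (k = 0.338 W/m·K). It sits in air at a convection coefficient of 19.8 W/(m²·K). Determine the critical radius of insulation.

r_cr ≈ 17.1 mm

For a cylinder r_cr = k/h = 0.338/19.8
r_cr = 17.1 mm; since the bare radius (41 mm) is above r_cr, any added insulation will reduce heat loss.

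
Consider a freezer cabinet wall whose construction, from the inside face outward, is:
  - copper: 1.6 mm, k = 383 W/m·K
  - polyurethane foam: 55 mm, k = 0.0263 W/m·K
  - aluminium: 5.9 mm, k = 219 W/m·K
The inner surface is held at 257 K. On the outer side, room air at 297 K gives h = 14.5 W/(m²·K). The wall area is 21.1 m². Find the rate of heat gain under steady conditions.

Q ≈ 391 W

Series thermal resistances:
R_copper = L/(kA) = 0.0016/(383×21.1) = 1.98×10^-7 K/W
R_polyurethane foam = L/(kA) = 0.055/(0.0263×21.1) = 0.09911 K/W
R_aluminium = L/(kA) = 0.0059/(219×21.1) = 1.277×10^-6 K/W
R_outer film = 1/(h_o·A) = 1/(14.5×21.1) = 0.003269 K/W
R_total = 0.1024 K/W
Q = ΔT / R_total = 40 / 0.1024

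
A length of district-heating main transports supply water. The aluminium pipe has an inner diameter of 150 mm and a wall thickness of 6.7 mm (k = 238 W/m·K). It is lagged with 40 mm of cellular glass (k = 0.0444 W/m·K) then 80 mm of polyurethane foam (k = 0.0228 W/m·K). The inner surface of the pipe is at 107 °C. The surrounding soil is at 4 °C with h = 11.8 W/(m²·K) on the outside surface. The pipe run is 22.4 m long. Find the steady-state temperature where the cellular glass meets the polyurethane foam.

T ≈ 77.7 °C

Treating each annulus and film as a series resistance:
R_aluminium pipe wall = ln(81.7/75)/(2π×238×22.4) = 2.554×10^-6 K/W
R_cellular glass = ln(121.7/81.7)/(2π×0.0444×22.4) = 0.06377 K/W
R_polyurethane foam = ln(201.7/121.7)/(2π×0.0228×22.4) = 0.1574 K/W
R_outer film = 1/(h_o·2πr_oL) = 1/(11.8×2π×0.2017×22.4) = 0.002985 K/W
R_total = 0.2242 K/W
Q = ΔT/R_total = 103/0.2242
Q = 459 W
T_interface = T_inner − Q·ΣR(inner→interface) = 107 − 459×0.06377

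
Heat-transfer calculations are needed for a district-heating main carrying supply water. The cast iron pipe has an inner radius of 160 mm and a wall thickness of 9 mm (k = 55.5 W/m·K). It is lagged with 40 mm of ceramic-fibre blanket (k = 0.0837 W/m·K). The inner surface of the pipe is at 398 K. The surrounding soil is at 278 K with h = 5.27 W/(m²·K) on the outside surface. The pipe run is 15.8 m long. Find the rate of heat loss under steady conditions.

Treating each annulus and film as a series resistance:
R_cast iron pipe wall = ln(169/160)/(2π×55.5×15.8) = 9.932×10^-6 K/W
R_ceramic-fibre blanket = ln(209/169)/(2π×0.0837×15.8) = 0.02557 K/W
R_outer film = 1/(h_o·2πr_oL) = 1/(5.27×2π×0.209×15.8) = 0.009145 K/W
R_total = 0.03472 K/W
Q = ΔT/R_total = 120/0.03472

Q ≈ 3460 W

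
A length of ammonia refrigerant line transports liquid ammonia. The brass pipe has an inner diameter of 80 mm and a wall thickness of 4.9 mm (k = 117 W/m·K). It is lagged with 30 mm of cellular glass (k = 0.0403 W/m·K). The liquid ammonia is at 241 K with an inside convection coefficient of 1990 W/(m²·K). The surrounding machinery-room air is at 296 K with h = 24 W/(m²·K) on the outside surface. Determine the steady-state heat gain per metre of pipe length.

q′ ≈ 26 W/m

Per-layer cylindrical resistances, series-summed:
R_inner film = 1/(h_i·2πr₁L) = 1/(1990×2π×0.04×1) = 0.001999 K/W
R_brass pipe wall = ln(44.9/40)/(2π×117×1) = 1.572×10^-4 K/W
R_cellular glass = ln(74.9/44.9)/(2π×0.0403×1) = 2.021 K/W
R_outer film = 1/(h_o·2πr_oL) = 1/(24×2π×0.0749×1) = 0.08854 K/W
R_total = 2.112 K/W
Q = ΔT/R_total = 55/2.112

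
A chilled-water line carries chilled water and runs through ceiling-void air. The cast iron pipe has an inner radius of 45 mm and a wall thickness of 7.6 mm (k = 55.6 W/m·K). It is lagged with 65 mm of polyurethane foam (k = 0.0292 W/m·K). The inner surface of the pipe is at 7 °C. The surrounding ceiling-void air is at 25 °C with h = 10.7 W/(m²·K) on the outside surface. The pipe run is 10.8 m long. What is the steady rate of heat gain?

Per-layer cylindrical resistances, series-summed:
R_cast iron pipe wall = ln(52.6/45)/(2π×55.6×10.8) = 4.136×10^-5 K/W
R_polyurethane foam = ln(117.6/52.6)/(2π×0.0292×10.8) = 0.406 K/W
R_outer film = 1/(h_o·2πr_oL) = 1/(10.7×2π×0.1176×10.8) = 0.01171 K/W
R_total = 0.4178 K/W
Q = ΔT/R_total = 18/0.4178

Q ≈ 43.1 W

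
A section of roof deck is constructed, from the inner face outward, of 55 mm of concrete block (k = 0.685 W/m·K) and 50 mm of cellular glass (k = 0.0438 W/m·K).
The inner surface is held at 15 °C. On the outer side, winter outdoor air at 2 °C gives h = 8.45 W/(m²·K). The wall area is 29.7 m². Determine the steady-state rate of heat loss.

Q ≈ 288 W

Treating each layer as a thermal resistance in series:
R_concrete block = L/(kA) = 0.055/(0.685×29.7) = 0.002703 K/W
R_cellular glass = L/(kA) = 0.05/(0.0438×29.7) = 0.03844 K/W
R_outer film = 1/(h_o·A) = 1/(8.45×29.7) = 0.003985 K/W
R_total = 0.04512 K/W
Q = ΔT / R_total = 13 / 0.04512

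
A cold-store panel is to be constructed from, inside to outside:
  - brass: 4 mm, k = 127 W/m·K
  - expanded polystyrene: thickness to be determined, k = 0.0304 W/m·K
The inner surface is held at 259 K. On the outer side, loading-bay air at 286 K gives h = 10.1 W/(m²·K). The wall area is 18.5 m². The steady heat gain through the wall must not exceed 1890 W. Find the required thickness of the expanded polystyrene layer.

Series thermal resistances:
R_brass = L/(kA) = 0.004/(127×18.5) = 1.702×10^-6 K/W
R_outer film = 1/(h_o·A) = 1/(10.1×18.5) = 0.005352 K/W
Sum of the known resistances R_other = 0.005354 K/W
Required total resistance R_tot = ΔT/Q_allow = 27/1890 = 0.01429 K/W
R_expanded polystyrene = R_tot − R_other = 0.008932 K/W
L = R·k·A = 0.008932×0.0304×18.5

L ≈ 5.02 mm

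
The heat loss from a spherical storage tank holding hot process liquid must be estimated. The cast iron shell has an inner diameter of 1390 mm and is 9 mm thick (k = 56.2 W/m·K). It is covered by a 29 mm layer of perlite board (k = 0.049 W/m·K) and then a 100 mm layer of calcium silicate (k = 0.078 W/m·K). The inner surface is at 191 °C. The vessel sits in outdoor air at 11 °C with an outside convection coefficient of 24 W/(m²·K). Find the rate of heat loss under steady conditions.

Q ≈ 684 W

Radial (spherical) resistances in series:
R_cast iron shell = (1/0.695 − 1/0.704)/(4π×56.2) = 2.605×10^-5 K/W
R_perlite board = (1/0.704 − 1/0.733)/(4π×0.049) = 0.09127 K/W
R_calcium silicate = (1/0.733 − 1/0.833)/(4π×0.078) = 0.1671 K/W
R_outer film = 1/(h·4πr_o²) = 1/(24×4π×0.833²) = 0.004778 K/W
R_total = 0.2632 K/W
Q = ΔT/R_total = 180/0.2632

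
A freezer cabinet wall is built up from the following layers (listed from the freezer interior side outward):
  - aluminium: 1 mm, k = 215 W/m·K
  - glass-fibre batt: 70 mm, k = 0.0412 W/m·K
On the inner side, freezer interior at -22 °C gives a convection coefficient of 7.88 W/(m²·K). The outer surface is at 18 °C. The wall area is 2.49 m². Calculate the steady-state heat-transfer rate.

Q ≈ 54.5 W

Treating each layer as a thermal resistance in series:
R_inner film = 1/(h_i·A) = 1/(7.88×2.49) = 0.05097 K/W
R_aluminium = L/(kA) = 0.001/(215×2.49) = 1.868×10^-6 K/W
R_glass-fibre batt = L/(kA) = 0.07/(0.0412×2.49) = 0.6823 K/W
R_total = 0.7333 K/W
Q = ΔT / R_total = 40 / 0.7333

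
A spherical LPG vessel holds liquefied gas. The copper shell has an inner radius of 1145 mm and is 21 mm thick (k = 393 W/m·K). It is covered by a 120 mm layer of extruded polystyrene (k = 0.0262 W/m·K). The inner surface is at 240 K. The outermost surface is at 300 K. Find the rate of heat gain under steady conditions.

Radial (spherical) resistances in series:
R_copper shell = (1/1.145 − 1/1.166)/(4π×393) = 3.185×10^-6 K/W
R_extruded polystyrene = (1/1.166 − 1/1.286)/(4π×0.0262) = 0.2431 K/W
R_total = 0.2431 K/W
Q = ΔT/R_total = 60/0.2431

Q ≈ 247 W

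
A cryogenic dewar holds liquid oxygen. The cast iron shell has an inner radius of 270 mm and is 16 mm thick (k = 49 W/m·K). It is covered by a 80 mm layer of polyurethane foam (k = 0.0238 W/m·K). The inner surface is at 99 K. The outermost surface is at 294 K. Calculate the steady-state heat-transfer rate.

Spherical conduction: R = (1/r_in − 1/r_out)/(4πk) per layer; series-sum.
R_cast iron shell = (1/0.27 − 1/0.286)/(4π×49) = 3.365×10^-4 K/W
R_polyurethane foam = (1/0.286 − 1/0.366)/(4π×0.0238) = 2.555 K/W
R_total = 2.556 K/W
Q = ΔT/R_total = 195/2.556

Q ≈ 76.3 W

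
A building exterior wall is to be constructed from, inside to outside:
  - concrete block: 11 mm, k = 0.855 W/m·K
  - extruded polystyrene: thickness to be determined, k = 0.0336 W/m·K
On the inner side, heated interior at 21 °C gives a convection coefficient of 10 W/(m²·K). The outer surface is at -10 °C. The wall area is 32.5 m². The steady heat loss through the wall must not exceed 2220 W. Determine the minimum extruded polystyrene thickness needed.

L ≈ 11.5 mm

Using the resistance-network approach (series):
R_inner film = 1/(h_i·A) = 1/(10×32.5) = 0.003077 K/W
R_concrete block = L/(kA) = 0.011/(0.855×32.5) = 3.959×10^-4 K/W
Sum of the known resistances R_other = 0.003473 K/W
Required total resistance R_tot = ΔT/Q_allow = 31/2220 = 0.01396 K/W
R_extruded polystyrene = R_tot − R_other = 0.01049 K/W
L = R·k·A = 0.01049×0.0336×32.5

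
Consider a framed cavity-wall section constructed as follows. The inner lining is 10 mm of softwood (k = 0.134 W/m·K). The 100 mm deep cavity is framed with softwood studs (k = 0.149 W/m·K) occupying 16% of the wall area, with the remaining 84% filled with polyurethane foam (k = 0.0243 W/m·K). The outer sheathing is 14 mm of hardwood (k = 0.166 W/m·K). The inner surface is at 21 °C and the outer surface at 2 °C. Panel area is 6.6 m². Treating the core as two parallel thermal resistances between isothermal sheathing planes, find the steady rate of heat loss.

Q ≈ 51.8 W

Sheathing layers in series; stud and cavity paths in parallel between them.
R_inner = 0.01/(0.134×6.6) = 0.01131 K/W
R_stud  = 0.1/(0.149×0.16×6.6) = 0.6356 K/W
R_cav   = 0.1/(0.0243×0.84×6.6) = 0.7423 K/W
1/R_core = 1/R_stud + 1/R_cav → R_core = 0.3424 K/W
R_outer = 0.014/(0.166×6.6) = 0.01278 K/W
R_total = 0.3665 K/W
Q = ΔT/R_total = 19/0.3665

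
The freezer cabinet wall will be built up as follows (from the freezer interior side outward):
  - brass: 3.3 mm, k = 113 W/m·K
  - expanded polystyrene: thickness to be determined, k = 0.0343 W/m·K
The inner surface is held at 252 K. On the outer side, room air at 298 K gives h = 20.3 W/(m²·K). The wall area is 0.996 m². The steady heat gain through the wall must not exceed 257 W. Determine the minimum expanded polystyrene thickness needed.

L ≈ 4.42 mm

Using the resistance-network approach (series):
R_brass = L/(kA) = 0.0033/(113×0.996) = 2.932×10^-5 K/W
R_outer film = 1/(h_o·A) = 1/(20.3×0.996) = 0.04946 K/W
Sum of the known resistances R_other = 0.04949 K/W
Required total resistance R_tot = ΔT/Q_allow = 46/257 = 0.179 K/W
R_expanded polystyrene = R_tot − R_other = 0.1295 K/W
L = R·k·A = 0.1295×0.0343×0.996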